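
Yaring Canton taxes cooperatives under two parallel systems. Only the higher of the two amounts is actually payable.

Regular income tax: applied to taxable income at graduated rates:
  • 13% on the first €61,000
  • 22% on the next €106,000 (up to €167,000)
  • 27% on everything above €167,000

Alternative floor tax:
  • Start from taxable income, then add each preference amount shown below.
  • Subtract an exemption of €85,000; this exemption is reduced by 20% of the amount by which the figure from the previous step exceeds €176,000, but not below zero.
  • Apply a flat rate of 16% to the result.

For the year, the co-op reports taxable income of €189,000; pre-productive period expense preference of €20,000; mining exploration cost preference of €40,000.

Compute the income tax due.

€37,190

Alternative floor tax:
  Adjusted income: €189,000 + €20,000 + €40,000 = €249,000
  Exemption: €85,000 − 20% × (€249,000 − €176,000) = €85,000 − €14,600 = €70,400
  Base: €249,000 − €70,400 = €178,600
  €178,600 × 16% = €28,576

Regular income tax:
  €61,000 × 13% = €7,930
  €106,000 × 22% = €23,320
  €22,000 × 27% = €5,940
  → €37,190

€37,190 > €28,576, so the regular income tax governs.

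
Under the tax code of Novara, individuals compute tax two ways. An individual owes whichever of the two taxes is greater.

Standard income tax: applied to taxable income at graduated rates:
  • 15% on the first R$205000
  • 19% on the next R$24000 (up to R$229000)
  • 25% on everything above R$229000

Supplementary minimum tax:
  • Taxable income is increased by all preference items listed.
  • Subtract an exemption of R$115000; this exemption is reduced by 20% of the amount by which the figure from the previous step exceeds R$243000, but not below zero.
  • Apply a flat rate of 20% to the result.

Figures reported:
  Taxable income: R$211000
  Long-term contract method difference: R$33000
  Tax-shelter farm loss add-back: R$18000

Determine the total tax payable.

R$31890

Standard income tax:
  R$205000 × 15% = R$30750
  R$6000 × 19% = R$1140
  → R$31890

Supplementary minimum tax:
  Adjusted income: R$211000 + R$33000 + R$18000 = R$262000
  Exemption: R$115000 − 20% × (R$262000 − R$243000) = R$115000 − R$3800 = R$111200
  Base: R$262000 − R$111200 = R$150800
  R$150800 × 20% = R$30160

R$31890 > R$30160, so the standard income tax governs.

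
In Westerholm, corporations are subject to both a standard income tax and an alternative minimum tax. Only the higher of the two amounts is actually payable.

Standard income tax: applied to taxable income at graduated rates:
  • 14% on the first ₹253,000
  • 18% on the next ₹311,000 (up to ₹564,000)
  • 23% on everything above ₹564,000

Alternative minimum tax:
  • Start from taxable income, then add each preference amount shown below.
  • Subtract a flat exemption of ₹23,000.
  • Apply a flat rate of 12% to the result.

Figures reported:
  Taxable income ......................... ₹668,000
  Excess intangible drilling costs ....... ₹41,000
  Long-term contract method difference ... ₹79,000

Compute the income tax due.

₹115,320

Alternative minimum tax:
  Adjusted income: ₹668,000 + ₹41,000 + ₹79,000 = ₹788,000
  Less exemption ₹23,000 → base ₹765,000
  ₹765,000 × 12% = ₹91,800

Standard income tax:
  ₹253,000 × 14% = ₹35,420
  ₹311,000 × 18% = ₹55,980
  ₹104,000 × 23% = ₹23,920
  → ₹115,320

₹115,320 > ₹91,800, so the standard income tax governs.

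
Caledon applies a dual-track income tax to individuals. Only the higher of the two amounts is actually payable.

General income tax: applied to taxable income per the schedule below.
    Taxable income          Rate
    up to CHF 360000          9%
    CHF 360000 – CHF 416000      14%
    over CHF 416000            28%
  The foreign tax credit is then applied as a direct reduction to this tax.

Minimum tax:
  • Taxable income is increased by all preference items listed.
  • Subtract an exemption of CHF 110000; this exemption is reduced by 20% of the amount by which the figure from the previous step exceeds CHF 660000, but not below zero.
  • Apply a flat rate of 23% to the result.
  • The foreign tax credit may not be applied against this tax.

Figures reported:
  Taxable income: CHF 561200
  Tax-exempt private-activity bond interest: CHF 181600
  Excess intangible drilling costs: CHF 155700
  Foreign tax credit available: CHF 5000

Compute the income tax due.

General income tax:
  CHF 360000 × 9% = CHF 32400
  CHF 56000 × 14% = CHF 7840
  CHF 145200 × 28% = CHF 40656
  → CHF 80896
  Less foreign tax credit CHF 5000 → CHF 75896

Minimum tax:
  Adjusted income: CHF 561200 + CHF 181600 + CHF 155700 = CHF 898500
  Exemption: CHF 110000 − 20% × (CHF 898500 − CHF 660000) = CHF 110000 − CHF 47700 = CHF 62300
  Base: CHF 898500 − CHF 62300 = CHF 836200
  CHF 836200 × 23% = CHF 192326

CHF 192326 > CHF 75896, so the minimum tax is the binding amount.

CHF 192326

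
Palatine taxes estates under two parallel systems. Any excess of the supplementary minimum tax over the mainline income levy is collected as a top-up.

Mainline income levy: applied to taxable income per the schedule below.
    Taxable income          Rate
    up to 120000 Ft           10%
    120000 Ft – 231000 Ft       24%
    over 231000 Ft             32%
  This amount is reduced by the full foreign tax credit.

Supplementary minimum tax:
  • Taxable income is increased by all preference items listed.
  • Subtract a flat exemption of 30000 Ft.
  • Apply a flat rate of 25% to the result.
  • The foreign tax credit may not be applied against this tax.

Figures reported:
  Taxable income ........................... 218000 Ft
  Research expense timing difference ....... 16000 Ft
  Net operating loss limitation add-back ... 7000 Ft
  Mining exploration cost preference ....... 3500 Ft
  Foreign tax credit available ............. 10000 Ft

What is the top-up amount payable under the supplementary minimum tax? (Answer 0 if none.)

28105 Ft

Mainline income levy:
  120000 Ft × 10% = 12000 Ft
  98000 Ft × 24% = 23520 Ft
  → 35520 Ft
  Less foreign tax credit 10000 Ft → 25520 Ft

Supplementary minimum tax:
  Adjusted income: 218000 Ft + 16000 Ft + 7000 Ft + 3500 Ft = 244500 Ft
  Less exemption 30000 Ft → base 214500 Ft
  214500 Ft × 25% = 53625 Ft

Excess of supplementary minimum tax over mainline income levy: 53625 Ft − 25520 Ft = 28105 Ft.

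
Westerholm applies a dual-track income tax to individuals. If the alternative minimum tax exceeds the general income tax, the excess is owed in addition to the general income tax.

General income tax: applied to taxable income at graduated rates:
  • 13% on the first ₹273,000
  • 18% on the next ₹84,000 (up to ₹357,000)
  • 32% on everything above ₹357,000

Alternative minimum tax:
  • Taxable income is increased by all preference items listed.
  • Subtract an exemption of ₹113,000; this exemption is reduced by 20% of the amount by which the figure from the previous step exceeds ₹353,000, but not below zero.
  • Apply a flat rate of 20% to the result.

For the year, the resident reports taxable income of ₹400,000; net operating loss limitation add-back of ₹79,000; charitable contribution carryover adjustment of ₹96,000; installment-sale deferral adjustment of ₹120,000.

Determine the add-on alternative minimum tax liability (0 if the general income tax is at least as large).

Alternative minimum tax:
  Adjusted income: ₹400,000 + ₹79,000 + ₹96,000 + ₹120,000 = ₹695,000
  Exemption: ₹113,000 − 20% × (₹695,000 − ₹353,000) = ₹113,000 − ₹68,400 = ₹44,600
  Base: ₹695,000 − ₹44,600 = ₹650,400
  ₹650,400 × 20% = ₹130,080

General income tax:
  ₹273,000 × 13% = ₹35,490
  ₹84,000 × 18% = ₹15,120
  ₹43,000 × 32% = ₹13,760
  → ₹64,370

Excess of alternative minimum tax over general income tax: ₹130,080 − ₹64,370 = ₹65,710.

₹65,710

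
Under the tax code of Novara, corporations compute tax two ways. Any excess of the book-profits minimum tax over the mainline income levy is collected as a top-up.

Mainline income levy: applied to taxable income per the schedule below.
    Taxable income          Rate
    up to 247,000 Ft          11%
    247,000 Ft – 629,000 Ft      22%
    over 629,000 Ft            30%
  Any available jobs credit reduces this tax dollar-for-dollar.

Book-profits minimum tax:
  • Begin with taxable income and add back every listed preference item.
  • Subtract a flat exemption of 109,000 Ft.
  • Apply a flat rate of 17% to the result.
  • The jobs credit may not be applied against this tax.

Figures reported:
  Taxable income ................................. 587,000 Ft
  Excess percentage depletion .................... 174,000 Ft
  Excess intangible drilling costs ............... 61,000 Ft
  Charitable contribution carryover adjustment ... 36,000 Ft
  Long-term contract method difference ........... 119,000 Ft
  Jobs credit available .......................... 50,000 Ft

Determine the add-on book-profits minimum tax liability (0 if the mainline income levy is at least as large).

95,590 Ft

Book-profits minimum tax:
  Adjusted income: 587,000 Ft + 174,000 Ft + 61,000 Ft + 36,000 Ft + 119,000 Ft = 977,000 Ft
  Less exemption 109,000 Ft → base 868,000 Ft
  868,000 Ft × 17% = 147,560 Ft

Mainline income levy:
  247,000 Ft × 11% = 27,170 Ft
  340,000 Ft × 22% = 74,800 Ft
  → 101,970 Ft
  Less jobs credit 50,000 Ft → 51,970 Ft

Excess of book-profits minimum tax over mainline income levy: 147,560 Ft − 51,970 Ft = 95,590 Ft.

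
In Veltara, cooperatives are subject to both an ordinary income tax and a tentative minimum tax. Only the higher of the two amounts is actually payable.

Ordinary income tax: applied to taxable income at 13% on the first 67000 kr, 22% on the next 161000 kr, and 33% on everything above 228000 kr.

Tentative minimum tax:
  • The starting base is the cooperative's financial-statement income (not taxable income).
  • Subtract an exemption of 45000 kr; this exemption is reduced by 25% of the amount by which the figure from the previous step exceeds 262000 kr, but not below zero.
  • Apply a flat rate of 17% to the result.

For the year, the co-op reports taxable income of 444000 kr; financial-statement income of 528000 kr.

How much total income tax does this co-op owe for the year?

115410 kr

Tentative minimum tax:
  Base (financial-statement income): 528000 kr
  Exemption: 25% × (528000 kr − 262000 kr) = 66500 kr ≥ 45000 kr, so the exemption is fully phased out
  Base: 528000 kr − 0 kr = 528000 kr
  528000 kr × 17% = 89760 kr

Ordinary income tax:
  67000 kr × 13% = 8710 kr
  161000 kr × 22% = 35420 kr
  216000 kr × 33% = 71280 kr
  → 115410 kr

115410 kr > 89760 kr, so the ordinary income tax governs.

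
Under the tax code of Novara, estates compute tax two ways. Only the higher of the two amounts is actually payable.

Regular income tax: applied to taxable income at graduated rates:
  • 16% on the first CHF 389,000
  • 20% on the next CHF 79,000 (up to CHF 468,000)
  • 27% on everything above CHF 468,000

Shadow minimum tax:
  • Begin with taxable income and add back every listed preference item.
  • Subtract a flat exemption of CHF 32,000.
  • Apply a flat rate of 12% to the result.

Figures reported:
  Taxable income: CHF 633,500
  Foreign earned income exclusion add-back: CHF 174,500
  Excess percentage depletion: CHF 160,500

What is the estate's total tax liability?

Shadow minimum tax:
  Adjusted income: CHF 633,500 + CHF 174,500 + CHF 160,500 = CHF 968,500
  Less exemption CHF 32,000 → base CHF 936,500
  CHF 936,500 × 12% = CHF 112,380

Regular income tax:
  CHF 389,000 × 16% = CHF 62,240
  CHF 79,000 × 20% = CHF 15,800
  CHF 165,500 × 27% = CHF 44,685
  → CHF 122,725

CHF 122,725 > CHF 112,380, so the regular income tax governs.

CHF 122,725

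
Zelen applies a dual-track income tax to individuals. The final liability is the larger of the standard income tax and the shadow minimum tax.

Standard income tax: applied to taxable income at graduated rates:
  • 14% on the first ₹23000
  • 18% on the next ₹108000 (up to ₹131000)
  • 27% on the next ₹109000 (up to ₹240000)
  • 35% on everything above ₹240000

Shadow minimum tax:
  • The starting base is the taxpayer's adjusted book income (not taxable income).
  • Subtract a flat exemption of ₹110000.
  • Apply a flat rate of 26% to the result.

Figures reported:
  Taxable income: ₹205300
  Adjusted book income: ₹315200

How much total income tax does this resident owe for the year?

Shadow minimum tax:
  Base (adjusted book income): ₹315200
  Less exemption ₹110000 → base ₹205200
  ₹205200 × 26% = ₹53352

Standard income tax:
  ₹23000 × 14% = ₹3220
  ₹108000 × 18% = ₹19440
  ₹74300 × 27% = ₹20061
  → ₹42721

₹53352 > ₹42721, so the shadow minimum tax is the binding amount.

₹53352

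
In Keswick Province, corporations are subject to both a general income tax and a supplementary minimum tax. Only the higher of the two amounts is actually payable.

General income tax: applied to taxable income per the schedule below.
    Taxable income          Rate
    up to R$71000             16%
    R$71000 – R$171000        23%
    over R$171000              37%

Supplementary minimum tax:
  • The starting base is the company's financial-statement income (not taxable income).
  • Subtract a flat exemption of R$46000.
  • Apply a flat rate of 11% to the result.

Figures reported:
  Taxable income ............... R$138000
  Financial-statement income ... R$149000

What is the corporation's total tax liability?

R$26770

Supplementary minimum tax:
  Base (financial-statement income): R$149000
  Less exemption R$46000 → base R$103000
  R$103000 × 11% = R$11330

General income tax:
  R$71000 × 16% = R$11360
  R$67000 × 23% = R$15410
  → R$26770

R$26770 > R$11330, so the general income tax governs.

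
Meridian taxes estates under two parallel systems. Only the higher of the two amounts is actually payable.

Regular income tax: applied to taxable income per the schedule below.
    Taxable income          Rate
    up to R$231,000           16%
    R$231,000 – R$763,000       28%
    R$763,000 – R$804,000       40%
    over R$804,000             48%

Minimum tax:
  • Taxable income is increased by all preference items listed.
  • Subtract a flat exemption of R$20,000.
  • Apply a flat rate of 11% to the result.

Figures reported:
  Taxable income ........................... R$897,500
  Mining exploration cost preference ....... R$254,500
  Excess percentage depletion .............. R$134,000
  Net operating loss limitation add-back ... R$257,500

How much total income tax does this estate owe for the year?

R$247,200

Minimum tax:
  Adjusted income: R$897,500 + R$254,500 + R$134,000 + R$257,500 = R$1,543,500
  Less exemption R$20,000 → base R$1,523,500
  R$1,523,500 × 11% = R$167,585

Regular income tax:
  R$231,000 × 16% = R$36,960
  R$532,000 × 28% = R$148,960
  R$41,000 × 40% = R$16,400
  R$93,500 × 48% = R$44,880
  → R$247,200

R$247,200 > R$167,585, so the regular income tax governs.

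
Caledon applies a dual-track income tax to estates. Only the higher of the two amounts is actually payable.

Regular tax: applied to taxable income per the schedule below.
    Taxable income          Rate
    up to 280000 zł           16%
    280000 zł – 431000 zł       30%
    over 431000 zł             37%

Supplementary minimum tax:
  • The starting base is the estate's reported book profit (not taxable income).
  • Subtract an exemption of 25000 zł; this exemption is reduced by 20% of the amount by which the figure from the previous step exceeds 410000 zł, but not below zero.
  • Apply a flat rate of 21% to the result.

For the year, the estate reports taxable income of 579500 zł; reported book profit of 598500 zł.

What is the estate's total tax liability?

Supplementary minimum tax:
  Base (reported book profit): 598500 zł
  Exemption: 20% × (598500 zł − 410000 zł) = 37700 zł ≥ 25000 zł, so the exemption is fully phased out
  Base: 598500 zł − 0 zł = 598500 zł
  598500 zł × 21% = 125685 zł

Regular tax:
  280000 zł × 16% = 44800 zł
  151000 zł × 30% = 45300 zł
  148500 zł × 37% = 54945 zł
  → 145045 zł

145045 zł > 125685 zł, so the regular tax governs.

145045 zł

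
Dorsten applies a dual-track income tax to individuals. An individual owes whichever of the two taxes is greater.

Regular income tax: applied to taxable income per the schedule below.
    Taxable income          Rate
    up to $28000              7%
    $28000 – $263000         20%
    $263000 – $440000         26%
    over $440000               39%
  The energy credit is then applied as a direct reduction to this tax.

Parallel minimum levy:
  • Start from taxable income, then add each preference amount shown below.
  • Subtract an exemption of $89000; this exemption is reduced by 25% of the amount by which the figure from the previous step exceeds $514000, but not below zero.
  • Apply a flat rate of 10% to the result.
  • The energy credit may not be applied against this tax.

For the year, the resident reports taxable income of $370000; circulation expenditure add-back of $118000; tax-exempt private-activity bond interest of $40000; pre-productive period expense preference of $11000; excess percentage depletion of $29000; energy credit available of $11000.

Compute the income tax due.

$65780

Parallel minimum levy:
  Adjusted income: $370000 + $118000 + $40000 + $11000 + $29000 = $568000
  Exemption: $89000 − 25% × ($568000 − $514000) = $89000 − $13500 = $75500
  Base: $568000 − $75500 = $492500
  $492500 × 10% = $49250

Regular income tax:
  $28000 × 7% = $1960
  $235000 × 20% = $47000
  $107000 × 26% = $27820
  → $76780
  Less energy credit $11000 → $65780

$65780 > $49250, so the regular income tax governs.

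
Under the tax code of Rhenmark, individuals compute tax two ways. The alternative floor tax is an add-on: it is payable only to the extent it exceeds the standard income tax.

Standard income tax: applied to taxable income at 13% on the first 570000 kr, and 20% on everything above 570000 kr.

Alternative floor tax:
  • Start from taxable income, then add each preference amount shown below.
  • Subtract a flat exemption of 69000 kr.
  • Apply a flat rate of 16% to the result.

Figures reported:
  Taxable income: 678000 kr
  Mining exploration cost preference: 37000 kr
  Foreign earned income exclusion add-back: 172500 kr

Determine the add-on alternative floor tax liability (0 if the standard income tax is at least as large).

Standard income tax:
  570000 kr × 13% = 74100 kr
  108000 kr × 20% = 21600 kr
  → 95700 kr

Alternative floor tax:
  Adjusted income: 678000 kr + 37000 kr + 172500 kr = 887500 kr
  Less exemption 69000 kr → base 818500 kr
  818500 kr × 16% = 130960 kr

Excess of alternative floor tax over standard income tax: 130960 kr − 95700 kr = 35260 kr.

35260 kr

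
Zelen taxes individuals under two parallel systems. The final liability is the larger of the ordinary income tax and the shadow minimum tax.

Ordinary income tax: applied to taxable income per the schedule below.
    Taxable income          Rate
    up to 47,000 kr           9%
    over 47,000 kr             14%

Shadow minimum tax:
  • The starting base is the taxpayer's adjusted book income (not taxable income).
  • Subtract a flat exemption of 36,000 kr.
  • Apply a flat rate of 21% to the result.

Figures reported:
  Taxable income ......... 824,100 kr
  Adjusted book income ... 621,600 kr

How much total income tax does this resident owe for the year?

Shadow minimum tax:
  Base (adjusted book income): 621,600 kr
  Less exemption 36,000 kr → base 585,600 kr
  585,600 kr × 21% = 122,976 kr

Ordinary income tax:
  47,000 kr × 9% = 4,230 kr
  777,100 kr × 14% = 108,794 kr
  → 113,024 kr

122,976 kr > 113,024 kr, so the shadow minimum tax is the binding amount.

122,976 kr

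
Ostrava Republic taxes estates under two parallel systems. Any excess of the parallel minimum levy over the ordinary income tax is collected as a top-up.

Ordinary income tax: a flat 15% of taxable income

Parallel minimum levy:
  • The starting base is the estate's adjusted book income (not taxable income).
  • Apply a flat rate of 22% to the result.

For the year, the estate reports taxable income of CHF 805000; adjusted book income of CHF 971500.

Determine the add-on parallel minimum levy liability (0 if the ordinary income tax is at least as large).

CHF 92980

Ordinary income tax:
  CHF 805000 × 15% = CHF 120750

Parallel minimum levy:
  Base (adjusted book income): CHF 971500
  CHF 971500 × 22% = CHF 213730

Excess of parallel minimum levy over ordinary income tax: CHF 213730 − CHF 120750 = CHF 92980.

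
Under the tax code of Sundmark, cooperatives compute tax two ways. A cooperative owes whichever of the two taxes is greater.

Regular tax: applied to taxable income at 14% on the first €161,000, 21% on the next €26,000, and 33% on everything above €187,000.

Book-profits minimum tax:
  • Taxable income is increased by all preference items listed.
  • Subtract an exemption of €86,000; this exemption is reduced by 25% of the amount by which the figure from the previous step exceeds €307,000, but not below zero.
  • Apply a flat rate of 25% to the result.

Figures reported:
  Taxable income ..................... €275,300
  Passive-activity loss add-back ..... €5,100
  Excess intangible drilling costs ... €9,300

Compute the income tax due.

Book-profits minimum tax:
  Adjusted income: €275,300 + €5,100 + €9,300 = €289,700
  Exemption: €289,700 ≤ €307,000, so full €86,000 applies
  Base: €289,700 − €86,000 = €203,700
  €203,700 × 25% = €50,925

Regular tax:
  €161,000 × 14% = €22,540
  €26,000 × 21% = €5,460
  €88,300 × 33% = €29,139
  → €57,139

€57,139 > €50,925, so the regular tax governs.

€57,139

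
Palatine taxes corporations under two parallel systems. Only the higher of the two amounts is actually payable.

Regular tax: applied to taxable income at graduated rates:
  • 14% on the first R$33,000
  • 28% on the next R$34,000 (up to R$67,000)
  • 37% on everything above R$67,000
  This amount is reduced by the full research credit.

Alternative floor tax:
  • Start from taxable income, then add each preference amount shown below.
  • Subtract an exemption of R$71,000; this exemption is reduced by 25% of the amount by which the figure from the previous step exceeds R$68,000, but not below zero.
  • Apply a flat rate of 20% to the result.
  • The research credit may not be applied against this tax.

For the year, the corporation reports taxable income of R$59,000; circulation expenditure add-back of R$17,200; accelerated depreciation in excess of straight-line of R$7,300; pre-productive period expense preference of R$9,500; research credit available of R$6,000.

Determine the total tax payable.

R$5,900

Regular tax:
  R$33,000 × 14% = R$4,620
  R$26,000 × 28% = R$7,280
  → R$11,900
  Less research credit R$6,000 → R$5,900

Alternative floor tax:
  Adjusted income: R$59,000 + R$17,200 + R$7,300 + R$9,500 = R$93,000
  Exemption: R$71,000 − 25% × (R$93,000 − R$68,000) = R$71,000 − R$6,250 = R$64,750
  Base: R$93,000 − R$64,750 = R$28,250
  R$28,250 × 20% = R$5,650

R$5,900 > R$5,650, so the regular tax governs.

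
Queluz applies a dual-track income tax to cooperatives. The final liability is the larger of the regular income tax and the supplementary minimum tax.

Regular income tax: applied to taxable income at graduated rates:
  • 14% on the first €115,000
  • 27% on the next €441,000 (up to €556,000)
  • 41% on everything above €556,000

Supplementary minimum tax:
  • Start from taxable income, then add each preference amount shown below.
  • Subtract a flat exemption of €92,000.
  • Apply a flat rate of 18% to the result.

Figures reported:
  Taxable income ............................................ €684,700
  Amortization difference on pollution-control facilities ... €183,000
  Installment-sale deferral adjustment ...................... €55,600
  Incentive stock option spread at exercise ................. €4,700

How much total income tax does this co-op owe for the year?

Supplementary minimum tax:
  Adjusted income: €684,700 + €183,000 + €55,600 + €4,700 = €928,000
  Less exemption €92,000 → base €836,000
  €836,000 × 18% = €150,480

Regular income tax:
  €115,000 × 14% = €16,100
  €441,000 × 27% = €119,070
  €128,700 × 41% = €52,767
  → €187,937

€187,937 > €150,480, so the regular income tax governs.

€187,937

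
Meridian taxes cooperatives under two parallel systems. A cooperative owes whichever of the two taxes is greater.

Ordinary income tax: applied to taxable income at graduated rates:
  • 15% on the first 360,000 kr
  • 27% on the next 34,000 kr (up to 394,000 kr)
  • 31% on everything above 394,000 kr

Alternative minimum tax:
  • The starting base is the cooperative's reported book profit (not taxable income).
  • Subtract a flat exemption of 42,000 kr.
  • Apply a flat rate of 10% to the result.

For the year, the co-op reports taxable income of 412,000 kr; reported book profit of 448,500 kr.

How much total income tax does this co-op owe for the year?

68,760 kr

Ordinary income tax:
  360,000 kr × 15% = 54,000 kr
  34,000 kr × 27% = 9,180 kr
  18,000 kr × 31% = 5,580 kr
  → 68,760 kr

Alternative minimum tax:
  Base (reported book profit): 448,500 kr
  Less exemption 42,000 kr → base 406,500 kr
  406,500 kr × 10% = 40,650 kr

68,760 kr > 40,650 kr, so the ordinary income tax governs.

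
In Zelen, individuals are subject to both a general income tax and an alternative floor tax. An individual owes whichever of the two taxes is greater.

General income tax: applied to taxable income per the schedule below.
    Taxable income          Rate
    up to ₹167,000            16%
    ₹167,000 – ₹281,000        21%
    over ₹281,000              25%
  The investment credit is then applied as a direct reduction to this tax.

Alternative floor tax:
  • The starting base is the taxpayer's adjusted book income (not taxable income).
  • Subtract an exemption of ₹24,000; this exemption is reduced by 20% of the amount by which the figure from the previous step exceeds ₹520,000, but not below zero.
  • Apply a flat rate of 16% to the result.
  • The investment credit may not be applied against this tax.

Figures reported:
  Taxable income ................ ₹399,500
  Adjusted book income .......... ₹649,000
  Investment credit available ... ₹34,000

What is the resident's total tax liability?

General income tax:
  ₹167,000 × 16% = ₹26,720
  ₹114,000 × 21% = ₹23,940
  ₹118,500 × 25% = ₹29,625
  → ₹80,285
  Less investment credit ₹34,000 → ₹46,285

Alternative floor tax:
  Base (adjusted book income): ₹649,000
  Exemption: 20% × (₹649,000 − ₹520,000) = ₹25,800 ≥ ₹24,000, so the exemption is fully phased out
  Base: ₹649,000 − ₹0 = ₹649,000
  ₹649,000 × 16% = ₹103,840

₹103,840 > ₹46,285, so the alternative floor tax is the binding amount.

₹103,840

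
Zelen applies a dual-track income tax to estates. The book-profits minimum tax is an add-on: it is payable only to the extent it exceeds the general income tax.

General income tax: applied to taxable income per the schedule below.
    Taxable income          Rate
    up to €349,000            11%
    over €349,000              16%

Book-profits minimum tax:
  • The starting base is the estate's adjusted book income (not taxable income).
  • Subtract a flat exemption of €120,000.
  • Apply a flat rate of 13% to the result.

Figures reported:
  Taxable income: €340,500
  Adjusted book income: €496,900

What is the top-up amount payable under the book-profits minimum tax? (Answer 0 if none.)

€11,542

General income tax:
  €340,500 × 11% = €37,455

Book-profits minimum tax:
  Base (adjusted book income): €496,900
  Less exemption €120,000 → base €376,900
  €376,900 × 13% = €48,997

Excess of book-profits minimum tax over general income tax: €48,997 − €37,455 = €11,542.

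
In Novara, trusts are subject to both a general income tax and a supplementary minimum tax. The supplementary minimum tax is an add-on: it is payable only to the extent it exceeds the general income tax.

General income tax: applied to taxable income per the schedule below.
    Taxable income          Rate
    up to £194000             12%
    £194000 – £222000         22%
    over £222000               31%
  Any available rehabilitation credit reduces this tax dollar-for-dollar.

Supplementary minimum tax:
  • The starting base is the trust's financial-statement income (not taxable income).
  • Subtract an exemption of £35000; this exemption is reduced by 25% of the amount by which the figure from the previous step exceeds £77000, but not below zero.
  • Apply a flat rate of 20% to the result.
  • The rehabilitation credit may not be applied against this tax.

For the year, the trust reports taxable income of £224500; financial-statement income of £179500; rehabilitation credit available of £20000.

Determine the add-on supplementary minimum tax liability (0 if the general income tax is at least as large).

General income tax:
  £194000 × 12% = £23280
  £28000 × 22% = £6160
  £2500 × 31% = £775
  → £30215
  Less rehabilitation credit £20000 → £10215

Supplementary minimum tax:
  Base (financial-statement income): £179500
  Exemption: £35000 − 25% × (£179500 − £77000) = £35000 − £25625 = £9375
  Base: £179500 − £9375 = £170125
  £170125 × 20% = £34025

Excess of supplementary minimum tax over general income tax: £34025 − £10215 = £23810.

£23810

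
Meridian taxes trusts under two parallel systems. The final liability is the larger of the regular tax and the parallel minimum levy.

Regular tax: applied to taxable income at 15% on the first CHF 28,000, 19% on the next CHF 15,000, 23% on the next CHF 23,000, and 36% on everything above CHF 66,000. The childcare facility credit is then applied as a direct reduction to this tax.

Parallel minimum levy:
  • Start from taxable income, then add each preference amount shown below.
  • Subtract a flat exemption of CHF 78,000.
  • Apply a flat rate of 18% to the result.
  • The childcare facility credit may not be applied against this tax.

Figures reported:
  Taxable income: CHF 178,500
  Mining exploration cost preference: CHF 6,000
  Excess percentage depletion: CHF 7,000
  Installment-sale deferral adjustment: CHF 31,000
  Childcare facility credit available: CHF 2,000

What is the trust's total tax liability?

Regular tax:
  CHF 28,000 × 15% = CHF 4,200
  CHF 15,000 × 19% = CHF 2,850
  CHF 23,000 × 23% = CHF 5,290
  CHF 112,500 × 36% = CHF 40,500
  → CHF 52,840
  Less childcare facility credit CHF 2,000 → CHF 50,840

Parallel minimum levy:
  Adjusted income: CHF 178,500 + CHF 6,000 + CHF 7,000 + CHF 31,000 = CHF 222,500
  Less exemption CHF 78,000 → base CHF 144,500
  CHF 144,500 × 18% = CHF 26,010

CHF 50,840 > CHF 26,010, so the regular tax governs.

CHF 50,840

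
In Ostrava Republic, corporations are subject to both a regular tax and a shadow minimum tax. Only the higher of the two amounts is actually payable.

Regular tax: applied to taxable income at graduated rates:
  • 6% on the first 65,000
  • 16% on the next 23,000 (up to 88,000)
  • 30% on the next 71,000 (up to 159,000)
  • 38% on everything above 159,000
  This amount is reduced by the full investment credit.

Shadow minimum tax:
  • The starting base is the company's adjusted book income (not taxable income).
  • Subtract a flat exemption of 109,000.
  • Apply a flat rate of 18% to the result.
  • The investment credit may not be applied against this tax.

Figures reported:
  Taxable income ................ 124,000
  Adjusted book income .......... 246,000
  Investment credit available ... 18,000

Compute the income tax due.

24,660

Regular tax:
  65,000 × 6% = 3,900
  23,000 × 16% = 3,680
  36,000 × 30% = 10,800
  → 18,380
  Less investment credit 18,000 → 380

Shadow minimum tax:
  Base (adjusted book income): 246,000
  Less exemption 109,000 → base 137,000
  137,000 × 18% = 24,660

24,660 > 380, so the shadow minimum tax is the binding amount.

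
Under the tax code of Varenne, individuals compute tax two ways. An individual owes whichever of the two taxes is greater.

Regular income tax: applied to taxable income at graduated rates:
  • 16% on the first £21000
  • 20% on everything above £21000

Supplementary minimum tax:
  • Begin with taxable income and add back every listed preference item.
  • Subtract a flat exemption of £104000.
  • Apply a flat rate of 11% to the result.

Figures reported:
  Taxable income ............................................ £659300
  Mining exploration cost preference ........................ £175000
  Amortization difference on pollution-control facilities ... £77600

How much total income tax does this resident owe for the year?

£131020

Regular income tax:
  £21000 × 16% = £3360
  £638300 × 20% = £127660
  → £131020

Supplementary minimum tax:
  Adjusted income: £659300 + £175000 + £77600 = £911900
  Less exemption £104000 → base £807900
  £807900 × 11% = £88869

£131020 > £88869, so the regular income tax governs.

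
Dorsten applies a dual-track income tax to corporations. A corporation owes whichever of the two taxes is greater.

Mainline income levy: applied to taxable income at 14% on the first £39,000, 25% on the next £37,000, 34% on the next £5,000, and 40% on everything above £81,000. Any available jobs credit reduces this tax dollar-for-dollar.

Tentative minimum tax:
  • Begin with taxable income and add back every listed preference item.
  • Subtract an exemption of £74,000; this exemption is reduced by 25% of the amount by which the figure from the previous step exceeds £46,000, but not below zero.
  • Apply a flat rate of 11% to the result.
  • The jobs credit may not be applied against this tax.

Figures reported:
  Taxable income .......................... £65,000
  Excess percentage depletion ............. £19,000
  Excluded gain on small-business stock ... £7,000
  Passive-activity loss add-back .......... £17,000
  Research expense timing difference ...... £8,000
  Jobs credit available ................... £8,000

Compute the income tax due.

£6,545

Tentative minimum tax:
  Adjusted income: £65,000 + £19,000 + £7,000 + £17,000 + £8,000 = £116,000
  Exemption: £74,000 − 25% × (£116,000 − £46,000) = £74,000 − £17,500 = £56,500
  Base: £116,000 − £56,500 = £59,500
  £59,500 × 11% = £6,545

Mainline income levy:
  £39,000 × 14% = £5,460
  £26,000 × 25% = £6,500
  → £11,960
  Less jobs credit £8,000 → £3,960

£6,545 > £3,960, so the tentative minimum tax is the binding amount.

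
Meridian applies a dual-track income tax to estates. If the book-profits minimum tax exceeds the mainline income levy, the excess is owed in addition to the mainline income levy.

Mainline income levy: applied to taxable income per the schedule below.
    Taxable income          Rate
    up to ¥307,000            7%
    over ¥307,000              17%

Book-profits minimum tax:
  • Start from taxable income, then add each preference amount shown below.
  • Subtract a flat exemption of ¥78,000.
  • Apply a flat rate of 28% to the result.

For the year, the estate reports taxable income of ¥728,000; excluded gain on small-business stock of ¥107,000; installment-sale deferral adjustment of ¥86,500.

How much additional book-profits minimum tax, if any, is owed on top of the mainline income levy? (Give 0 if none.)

¥143,120

Book-profits minimum tax:
  Adjusted income: ¥728,000 + ¥107,000 + ¥86,500 = ¥921,500
  Less exemption ¥78,000 → base ¥843,500
  ¥843,500 × 28% = ¥236,180

Mainline income levy:
  ¥307,000 × 7% = ¥21,490
  ¥421,000 × 17% = ¥71,570
  → ¥93,060

Excess of book-profits minimum tax over mainline income levy: ¥236,180 − ¥93,060 = ¥143,120.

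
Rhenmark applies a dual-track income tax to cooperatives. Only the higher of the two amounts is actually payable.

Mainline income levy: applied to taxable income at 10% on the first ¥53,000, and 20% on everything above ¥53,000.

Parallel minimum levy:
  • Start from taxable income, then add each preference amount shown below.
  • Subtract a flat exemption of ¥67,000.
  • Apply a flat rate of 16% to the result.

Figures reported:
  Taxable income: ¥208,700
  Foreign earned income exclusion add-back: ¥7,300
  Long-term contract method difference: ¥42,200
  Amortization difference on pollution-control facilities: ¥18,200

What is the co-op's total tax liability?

Parallel minimum levy:
  Adjusted income: ¥208,700 + ¥7,300 + ¥42,200 + ¥18,200 = ¥276,400
  Less exemption ¥67,000 → base ¥209,400
  ¥209,400 × 16% = ¥33,504

Mainline income levy:
  ¥53,000 × 10% = ¥5,300
  ¥155,700 × 20% = ¥31,140
  → ¥36,440

¥36,440 > ¥33,504, so the mainline income levy governs.

¥36,440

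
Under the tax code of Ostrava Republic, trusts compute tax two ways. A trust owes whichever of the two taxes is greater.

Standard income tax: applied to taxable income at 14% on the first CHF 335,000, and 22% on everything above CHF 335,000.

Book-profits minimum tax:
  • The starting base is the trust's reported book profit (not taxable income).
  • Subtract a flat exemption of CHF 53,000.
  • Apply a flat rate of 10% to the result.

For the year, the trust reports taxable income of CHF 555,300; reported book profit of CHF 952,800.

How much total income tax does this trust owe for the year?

CHF 95,366

Standard income tax:
  CHF 335,000 × 14% = CHF 46,900
  CHF 220,300 × 22% = CHF 48,466
  → CHF 95,366

Book-profits minimum tax:
  Base (reported book profit): CHF 952,800
  Less exemption CHF 53,000 → base CHF 899,800
  CHF 899,800 × 10% = CHF 89,980

CHF 95,366 > CHF 89,980, so the standard income tax governs.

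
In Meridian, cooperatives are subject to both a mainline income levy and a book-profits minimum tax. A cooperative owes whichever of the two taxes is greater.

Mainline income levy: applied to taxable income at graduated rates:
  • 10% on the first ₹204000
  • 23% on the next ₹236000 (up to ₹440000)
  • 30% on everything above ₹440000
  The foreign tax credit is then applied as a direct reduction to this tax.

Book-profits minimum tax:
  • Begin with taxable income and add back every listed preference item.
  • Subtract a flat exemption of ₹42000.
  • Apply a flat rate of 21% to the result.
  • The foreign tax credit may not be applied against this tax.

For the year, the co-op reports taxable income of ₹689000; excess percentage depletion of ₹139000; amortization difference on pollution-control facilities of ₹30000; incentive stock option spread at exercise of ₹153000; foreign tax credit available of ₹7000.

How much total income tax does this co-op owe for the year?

Mainline income levy:
  ₹204000 × 10% = ₹20400
  ₹236000 × 23% = ₹54280
  ₹249000 × 30% = ₹74700
  → ₹149380
  Less foreign tax credit ₹7000 → ₹142380

Book-profits minimum tax:
  Adjusted income: ₹689000 + ₹139000 + ₹30000 + ₹153000 = ₹1011000
  Less exemption ₹42000 → base ₹969000
  ₹969000 × 21% = ₹203490

₹203490 > ₹142380, so the book-profits minimum tax is the binding amount.

₹203490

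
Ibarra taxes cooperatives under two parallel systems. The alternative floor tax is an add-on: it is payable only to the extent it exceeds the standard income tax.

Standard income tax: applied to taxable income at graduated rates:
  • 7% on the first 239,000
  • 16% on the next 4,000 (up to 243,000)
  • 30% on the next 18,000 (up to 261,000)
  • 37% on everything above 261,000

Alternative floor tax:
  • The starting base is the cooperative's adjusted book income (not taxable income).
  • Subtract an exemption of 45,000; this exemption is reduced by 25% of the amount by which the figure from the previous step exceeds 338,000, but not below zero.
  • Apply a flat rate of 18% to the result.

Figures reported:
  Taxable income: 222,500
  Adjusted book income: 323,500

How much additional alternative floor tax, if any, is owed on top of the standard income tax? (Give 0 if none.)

Alternative floor tax:
  Base (adjusted book income): 323,500
  Exemption: 323,500 ≤ 338,000, so full 45,000 applies
  Base: 323,500 − 45,000 = 278,500
  278,500 × 18% = 50,130

Standard income tax:
  222,500 × 7% = 15,575

Excess of alternative floor tax over standard income tax: 50,130 − 15,575 = 34,555.

34,555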